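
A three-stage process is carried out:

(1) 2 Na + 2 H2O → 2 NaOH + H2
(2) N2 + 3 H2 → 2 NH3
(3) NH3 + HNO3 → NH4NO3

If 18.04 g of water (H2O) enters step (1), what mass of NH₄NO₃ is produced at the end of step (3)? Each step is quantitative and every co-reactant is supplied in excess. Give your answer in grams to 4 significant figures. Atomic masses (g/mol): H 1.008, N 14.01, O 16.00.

26.72 g

M(H2O) = 2(1.008) + 16.00 = 18.016 g/mol.
M(NH4NO3) = 2(14.01) + 4(1.008) + 3(16.00) = 80.052 g/mol.
n(H2O) = 18.04 / 18.016 = 1.0013 mol.
Reaction (1): H2O→H2 ratio 2:1 ⇒ n(H2) = 0.50067 mol.
Reaction (2): H2→NH3 ratio 3:2 ⇒ n(NH3) = 0.33378 mol.
Reaction (3): NH3→NH4NO3 ratio 1:1 ⇒ n(NH4NO3) = 0.33378 mol.
Mass of NH4NO3 = 0.33378 × 80.052 = 26.720 g.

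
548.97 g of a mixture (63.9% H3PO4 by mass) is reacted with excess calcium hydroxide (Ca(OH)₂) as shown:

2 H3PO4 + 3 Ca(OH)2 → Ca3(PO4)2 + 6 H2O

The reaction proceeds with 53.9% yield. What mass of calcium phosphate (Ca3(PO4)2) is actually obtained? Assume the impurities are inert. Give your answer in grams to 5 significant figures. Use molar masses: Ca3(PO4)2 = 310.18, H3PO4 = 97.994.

299.24 g

Pure H3PO4 available = 548.97 g × 0.639 = 350.792 g.
n(H3PO4) = 350.792 g / 97.994 g/mol = 3.57973 mol.
From the equation the H3PO4:Ca3(PO4)2 mole ratio is 2:1, so n(Ca3(PO4)2) = 3.57973 × 1/2 = 1.78986 mol.
Mass of Ca3(PO4)2 = 1.78986 mol × 310.18 g/mol = 555.180 g.
Actual mass collected = 555.180 g × 0.539 = 299.242 g.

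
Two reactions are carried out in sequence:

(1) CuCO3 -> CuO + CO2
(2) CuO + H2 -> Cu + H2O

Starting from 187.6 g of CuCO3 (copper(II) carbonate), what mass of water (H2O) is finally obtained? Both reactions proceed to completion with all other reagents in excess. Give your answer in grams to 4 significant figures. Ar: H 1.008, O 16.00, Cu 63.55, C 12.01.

M(CuCO3) = 63.55 + 12.01 + 3(16.00) = 123.56 g/mol.
M(H2O) = 2(1.008) + 16.00 = 18.016 g/mol.
n(CuCO3) = 187.60 / 123.56 = 1.5183 mol.
Step 1 gives a 1:1 ratio of CuCO3 to CuO, so n(CuO) = 1.5183 mol.
In step 2 the CuO:H2O ratio is 1:1, so n(H2O) = 1.5183 mol.
Mass of H2O = 1.5183 × 18.016 = 27.354 g.

27.35 g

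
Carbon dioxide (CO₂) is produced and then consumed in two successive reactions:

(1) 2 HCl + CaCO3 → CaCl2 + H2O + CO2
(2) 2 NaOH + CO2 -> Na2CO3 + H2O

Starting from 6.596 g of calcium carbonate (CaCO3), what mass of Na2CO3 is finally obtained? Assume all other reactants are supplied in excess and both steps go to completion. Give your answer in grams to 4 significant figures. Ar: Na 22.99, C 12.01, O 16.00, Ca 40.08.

M(CaCO3) = 40.08 + 12.01 + 3(16.00) = 100.09 g/mol.
M(Na2CO3) = 2(22.99) + 12.01 + 3(16.00) = 105.99 g/mol.
n(CaCO3) = 6.5960 / 100.09 = 0.065901 mol.
Step 1 gives a 1:1 ratio of CaCO3 to CO2, so n(CO2) = 0.065901 mol.
In step 2 the CO2:Na2CO3 ratio is 1:1, so n(Na2CO3) = 0.065901 mol.
Mass of Na2CO3 = 0.065901 × 105.99 = 6.9848 g.

6.985 g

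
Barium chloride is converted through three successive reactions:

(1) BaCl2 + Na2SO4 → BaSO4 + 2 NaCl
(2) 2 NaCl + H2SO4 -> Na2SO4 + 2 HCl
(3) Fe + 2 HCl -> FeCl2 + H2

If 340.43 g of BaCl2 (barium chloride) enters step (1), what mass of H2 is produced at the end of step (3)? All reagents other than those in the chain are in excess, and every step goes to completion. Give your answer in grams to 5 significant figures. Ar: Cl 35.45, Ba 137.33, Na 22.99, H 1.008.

3.2959 g

M(BaCl2) = 137.33 + 2(35.45) = 208.23 g/mol.
M(H2) = 2(1.008) = 2.016 g/mol.
n(BaCl2) = 340.43 / 208.23 = 1.63487 mol.
Reaction (1): BaCl2→NaCl ratio 1:2 ⇒ n(NaCl) = 3.26975 mol.
Reaction (2): NaCl→HCl ratio 2:2 ⇒ n(HCl) = 3.26975 mol.
Reaction (3): HCl→H2 ratio 2:1 ⇒ n(H2) = 1.63487 mol.
Mass of H2 = 1.63487 × 2.016 = 3.29591 g.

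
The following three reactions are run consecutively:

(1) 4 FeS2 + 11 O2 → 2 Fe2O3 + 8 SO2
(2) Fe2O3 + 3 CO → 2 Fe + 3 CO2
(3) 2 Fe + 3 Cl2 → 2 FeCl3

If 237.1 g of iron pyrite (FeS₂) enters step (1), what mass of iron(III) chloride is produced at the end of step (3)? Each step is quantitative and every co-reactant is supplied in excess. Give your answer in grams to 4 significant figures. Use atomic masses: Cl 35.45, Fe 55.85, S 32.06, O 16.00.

M(FeS2) = 55.85 + 2(32.06) = 119.97 g/mol.
M(FeCl3) = 55.85 + 3(35.45) = 162.20 g/mol.
n(FeS2) = 237.1 / 119.97 = 1.9763 mol.
Reaction (1): FeS2→Fe2O3 ratio 4:2 ⇒ n(Fe2O3) = 0.98816 mol.
Reaction (2): Fe2O3→Fe ratio 1:2 ⇒ n(Fe) = 1.9763 mol.
Reaction (3): Fe→FeCl3 ratio 2:2 ⇒ n(FeCl3) = 1.9763 mol.
Mass of FeCl3 = 1.9763 × 162.20 = 320.56 g.

320.6 g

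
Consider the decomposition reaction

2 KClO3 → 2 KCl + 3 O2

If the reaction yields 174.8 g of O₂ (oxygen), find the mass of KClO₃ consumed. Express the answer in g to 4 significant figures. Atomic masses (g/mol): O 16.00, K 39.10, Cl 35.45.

M(O2) = 2(16.00) = 32.00 g/mol.
M(KClO3) = 39.10 + 35.45 + 3(16.00) = 122.55 g/mol.
n(O2) = 174.80 g / 32.00 g/mol = 5.4625 mol.
From the equation the O2:KClO3 mole ratio is 3:2, so n(KClO3) = 5.4625 × 2/3 = 3.6417 mol.
Mass of KClO3 = 3.6417 mol × 122.55 g/mol = 446.29 g.

446.3 g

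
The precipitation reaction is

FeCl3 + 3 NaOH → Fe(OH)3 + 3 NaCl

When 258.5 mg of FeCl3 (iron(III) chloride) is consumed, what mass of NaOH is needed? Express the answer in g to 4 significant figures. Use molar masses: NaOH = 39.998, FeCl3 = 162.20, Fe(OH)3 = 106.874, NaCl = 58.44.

0.1912 g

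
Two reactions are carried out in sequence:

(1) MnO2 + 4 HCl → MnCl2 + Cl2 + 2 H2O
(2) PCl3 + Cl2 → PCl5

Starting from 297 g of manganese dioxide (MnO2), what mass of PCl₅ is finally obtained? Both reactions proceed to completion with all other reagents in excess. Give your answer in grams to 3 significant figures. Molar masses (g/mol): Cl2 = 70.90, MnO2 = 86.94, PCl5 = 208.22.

711 g

n(MnO2) = 297.0 / 86.94 = 3.416 mol.
Step 1 gives a 1:1 ratio of MnO2 to Cl2, so n(Cl2) = 3.416 mol.
In step 2 the Cl2:PCl5 ratio is 1:1, so n(PCl5) = 3.416 mol.
Mass of PCl5 = 3.416 × 208.22 = 711.3 g.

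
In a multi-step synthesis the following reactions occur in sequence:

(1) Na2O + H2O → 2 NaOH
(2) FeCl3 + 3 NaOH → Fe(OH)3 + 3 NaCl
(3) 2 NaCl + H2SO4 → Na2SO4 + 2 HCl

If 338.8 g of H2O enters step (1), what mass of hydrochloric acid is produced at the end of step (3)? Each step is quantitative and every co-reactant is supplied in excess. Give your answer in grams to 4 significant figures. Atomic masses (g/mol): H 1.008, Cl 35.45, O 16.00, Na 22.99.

M(H2O) = 2(1.008) + 16.00 = 18.016 g/mol.
M(HCl) = 1.008 + 35.45 = 36.458 g/mol.
n(H2O) = 338.8 / 18.016 = 18.806 mol.
Reaction (1): H2O→NaOH ratio 1:2 ⇒ n(NaOH) = 37.611 mol.
Reaction (2): NaOH→NaCl ratio 3:3 ⇒ n(NaCl) = 37.611 mol.
Reaction (3): NaCl→HCl ratio 2:2 ⇒ n(HCl) = 37.611 mol.
Mass of HCl = 37.611 × 36.458 = 1371.2 g.

1371 g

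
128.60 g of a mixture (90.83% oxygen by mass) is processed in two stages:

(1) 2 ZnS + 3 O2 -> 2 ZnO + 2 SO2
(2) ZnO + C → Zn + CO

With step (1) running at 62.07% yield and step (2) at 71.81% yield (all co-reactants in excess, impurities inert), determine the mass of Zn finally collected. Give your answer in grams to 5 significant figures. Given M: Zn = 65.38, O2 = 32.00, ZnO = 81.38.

Pure O2 = 128.60 × 0.9083 = 116.807 g.
n(O2) = 116.807 / 32.00 = 3.65023 mol.
Step 1 (O2:ZnO = 3:2): theoretical n(ZnO) = 2.43349 mol; at 62.07% yield, n(ZnO) = 1.51047 mol.
Step 2 (ZnO:Zn = 1:1): theoretical n(Zn) = 1.51047 mol, so theoretical mass = 1.51047 × 65.38 = 98.7542 g.
At 71.81% yield, actual mass of Zn = 98.7542 × 0.7181 = 70.9154 g.

70.915 g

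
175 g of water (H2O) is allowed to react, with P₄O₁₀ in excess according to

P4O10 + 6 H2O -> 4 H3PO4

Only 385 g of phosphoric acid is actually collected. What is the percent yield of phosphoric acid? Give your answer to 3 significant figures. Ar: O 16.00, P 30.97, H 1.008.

60.7 %

M(H2O) = 2(1.008) + 16.00 = 18.016 g/mol.
M(H3PO4) = 3(1.008) + 30.97 + 4(16.00) = 97.994 g/mol.
n(H2O) = 175.0 g / 18.016 g/mol = 9.714 mol.
From the equation the H2O:H3PO4 mole ratio is 6:4, so n(H3PO4) = 9.714 × 4/6 = 6.476 mol.
Mass of H3PO4 = 6.476 mol × 97.994 g/mol = 634.6 g.
This is the theoretical yield. Percent yield = 385 g / 634.6 g × 100% = 60.67%.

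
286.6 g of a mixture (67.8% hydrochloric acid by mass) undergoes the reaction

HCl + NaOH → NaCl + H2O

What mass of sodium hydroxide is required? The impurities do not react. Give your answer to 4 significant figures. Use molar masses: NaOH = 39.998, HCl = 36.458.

Mass of pure HCl = 286.6 g × 0.678 = 194.31 g.
n(HCl) = 194.31 g / 36.458 g/mol = 5.3298 mol.
From the equation the HCl:NaOH mole ratio is 1:1, so n(NaOH) = 5.3298 × 1/1 = 5.3298 mol.
Mass of NaOH = 5.3298 mol × 39.998 g/mol = 213.18 g.

213.2 g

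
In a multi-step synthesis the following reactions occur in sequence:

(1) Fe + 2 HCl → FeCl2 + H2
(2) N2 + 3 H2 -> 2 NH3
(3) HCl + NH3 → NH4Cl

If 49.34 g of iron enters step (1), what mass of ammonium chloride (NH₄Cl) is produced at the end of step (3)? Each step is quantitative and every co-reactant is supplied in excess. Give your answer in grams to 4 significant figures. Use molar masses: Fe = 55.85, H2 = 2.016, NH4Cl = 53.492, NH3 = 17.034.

n(Fe) = 49.34 / 55.85 = 0.88344 mol.
Reaction (1): Fe→H2 ratio 1:1 ⇒ n(H2) = 0.88344 mol.
Reaction (2): H2→NH3 ratio 3:2 ⇒ n(NH3) = 0.58896 mol.
Reaction (3): NH3→NH4Cl ratio 1:1 ⇒ n(NH4Cl) = 0.58896 mol.
Mass of NH4Cl = 0.58896 × 53.492 = 31.505 g.

31.50 g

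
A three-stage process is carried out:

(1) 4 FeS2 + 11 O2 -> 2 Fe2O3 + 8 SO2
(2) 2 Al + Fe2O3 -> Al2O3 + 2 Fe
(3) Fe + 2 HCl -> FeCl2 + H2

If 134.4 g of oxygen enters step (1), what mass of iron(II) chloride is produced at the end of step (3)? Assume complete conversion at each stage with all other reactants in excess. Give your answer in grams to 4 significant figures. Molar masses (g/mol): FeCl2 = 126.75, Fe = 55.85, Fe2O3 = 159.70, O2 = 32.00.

n(O2) = 134.4 / 32.00 = 4.2000 mol.
Reaction (1): O2→Fe2O3 ratio 11:2 ⇒ n(Fe2O3) = 0.76364 mol.
Reaction (2): Fe2O3→Fe ratio 1:2 ⇒ n(Fe) = 1.5273 mol.
Reaction (3): Fe→FeCl2 ratio 1:1 ⇒ n(FeCl2) = 1.5273 mol.
Mass of FeCl2 = 1.5273 × 126.75 = 193.58 g.

193.6 g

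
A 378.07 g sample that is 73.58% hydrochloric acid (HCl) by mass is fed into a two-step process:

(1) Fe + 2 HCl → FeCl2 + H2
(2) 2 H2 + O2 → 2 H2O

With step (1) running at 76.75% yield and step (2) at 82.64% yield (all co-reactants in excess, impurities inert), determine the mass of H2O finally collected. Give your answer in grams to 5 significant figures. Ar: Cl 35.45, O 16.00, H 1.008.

43.595 g

Pure HCl = 378.07 × 0.7358 = 278.184 g.
M(HCl) = 1.008 + 35.45 = 36.458 g/mol.
M(H2O) = 2(1.008) + 16.00 = 18.016 g/mol.
n(HCl) = 278.184 / 36.458 = 7.63026 mol.
Step 1 (HCl:H2 = 2:1): theoretical n(H2) = 3.81513 mol; at 76.75% yield, n(H2) = 2.92811 mol.
Step 2 (H2:H2O = 2:2): theoretical n(H2O) = 2.92811 mol, so theoretical mass = 2.92811 × 18.016 = 52.7528 g.
At 82.64% yield, actual mass of H2O = 52.7528 × 0.8264 = 43.5950 g.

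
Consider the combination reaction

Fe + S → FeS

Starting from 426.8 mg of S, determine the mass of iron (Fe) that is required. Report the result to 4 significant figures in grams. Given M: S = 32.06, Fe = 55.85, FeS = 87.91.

Convert: 426.8 mg = 0.42680 g.
n(S) = 0.42680 g / 32.06 g/mol = 0.013313 mol.
From the equation the S:Fe mole ratio is 1:1, so n(Fe) = 0.013313 × 1/1 = 0.013313 mol.
Mass of Fe = 0.013313 mol × 55.85 g/mol = 0.74351 g.

0.7435 g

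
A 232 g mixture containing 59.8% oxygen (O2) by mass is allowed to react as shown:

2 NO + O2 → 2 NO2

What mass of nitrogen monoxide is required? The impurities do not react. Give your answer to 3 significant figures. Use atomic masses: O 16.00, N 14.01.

Mass of pure O2 = 232 g × 0.598 = 138.7 g.
M(O2) = 2(16.00) = 32.00 g/mol.
M(NO) = 14.01 + 16.00 = 30.01 g/mol.
n(O2) = 138.7 g / 32.00 g/mol = 4.335 mol.
From the equation the O2:NO mole ratio is 1:2, so n(NO) = 4.335 × 2/1 = 8.671 mol.
Mass of NO = 8.671 mol × 30.01 g/mol = 260.2 g.

260 g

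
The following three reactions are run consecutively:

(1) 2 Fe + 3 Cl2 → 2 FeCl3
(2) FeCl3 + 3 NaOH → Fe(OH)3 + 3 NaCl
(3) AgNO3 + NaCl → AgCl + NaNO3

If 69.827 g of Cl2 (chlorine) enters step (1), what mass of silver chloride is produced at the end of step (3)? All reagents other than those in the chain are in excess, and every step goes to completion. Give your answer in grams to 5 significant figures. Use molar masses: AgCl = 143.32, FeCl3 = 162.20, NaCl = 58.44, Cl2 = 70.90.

282.30 g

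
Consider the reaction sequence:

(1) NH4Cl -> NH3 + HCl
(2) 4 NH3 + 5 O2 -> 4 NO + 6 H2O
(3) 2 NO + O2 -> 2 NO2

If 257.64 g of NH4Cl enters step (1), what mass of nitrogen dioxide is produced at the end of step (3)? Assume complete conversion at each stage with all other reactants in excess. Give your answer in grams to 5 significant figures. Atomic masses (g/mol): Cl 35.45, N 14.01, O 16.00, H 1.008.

221.60 g

M(NH4Cl) = 14.01 + 4(1.008) + 35.45 = 53.492 g/mol.
M(NO2) = 14.01 + 2(16.00) = 46.01 g/mol.
n(NH4Cl) = 257.64 / 53.492 = 4.81642 mol.
Reaction (1): NH4Cl→NH3 ratio 1:1 ⇒ n(NH3) = 4.81642 mol.
Reaction (2): NH3→NO ratio 4:4 ⇒ n(NO) = 4.81642 mol.
Reaction (3): NO→NO2 ratio 2:2 ⇒ n(NO2) = 4.81642 mol.
Mass of NO2 = 4.81642 × 46.01 = 221.604 g.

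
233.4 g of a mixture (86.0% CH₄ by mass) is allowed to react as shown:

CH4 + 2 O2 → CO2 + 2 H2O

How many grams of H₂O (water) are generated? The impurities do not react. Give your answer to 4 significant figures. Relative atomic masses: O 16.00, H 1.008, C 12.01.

Mass of pure CH4 = 233.4 g × 0.860 = 200.72 g.
M(CH4) = 12.01 + 4(1.008) = 16.042 g/mol.
M(H2O) = 2(1.008) + 16.00 = 18.016 g/mol.
n(CH4) = 200.72 g / 16.042 g/mol = 12.512 mol.
From the equation the CH4:H2O mole ratio is 1:2, so n(H2O) = 12.512 × 2/1 = 25.025 mol.
Mass of H2O = 25.025 mol × 18.016 g/mol = 450.85 g.

450.8 g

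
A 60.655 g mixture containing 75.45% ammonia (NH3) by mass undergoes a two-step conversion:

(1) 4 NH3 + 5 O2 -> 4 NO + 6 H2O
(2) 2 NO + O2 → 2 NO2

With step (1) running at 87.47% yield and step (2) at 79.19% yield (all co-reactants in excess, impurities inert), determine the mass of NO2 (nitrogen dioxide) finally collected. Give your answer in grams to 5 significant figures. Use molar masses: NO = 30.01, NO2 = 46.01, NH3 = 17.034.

Pure NH3 = 60.655 × 0.7545 = 45.7642 g.
n(NH3) = 45.7642 / 17.034 = 2.68664 mol.
Step 1 (NH3:NO = 4:4): theoretical n(NO) = 2.68664 mol; at 87.47% yield, n(NO) = 2.35000 mol.
Step 2 (NO:NO2 = 2:2): theoretical n(NO2) = 2.35000 mol, so theoretical mass = 2.35000 × 46.01 = 108.124 g.
At 79.19% yield, actual mass of NO2 = 108.124 × 0.7919 = 85.6231 g.

85.623 g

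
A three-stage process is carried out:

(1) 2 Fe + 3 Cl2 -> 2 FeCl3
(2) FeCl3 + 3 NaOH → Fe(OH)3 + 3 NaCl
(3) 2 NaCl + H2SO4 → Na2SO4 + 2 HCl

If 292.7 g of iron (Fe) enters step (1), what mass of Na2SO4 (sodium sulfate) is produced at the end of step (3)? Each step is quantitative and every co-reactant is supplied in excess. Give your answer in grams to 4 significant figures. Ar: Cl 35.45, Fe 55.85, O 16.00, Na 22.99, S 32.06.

M(Fe) = 55.85 g/mol.
M(Na2SO4) = 2(22.99) + 32.06 + 4(16.00) = 142.04 g/mol.
n(Fe) = 292.7 / 55.85 = 5.2408 mol.
Reaction (1): Fe→FeCl3 ratio 2:2 ⇒ n(FeCl3) = 5.2408 mol.
Reaction (2): FeCl3→NaCl ratio 1:3 ⇒ n(NaCl) = 15.722 mol.
Reaction (3): NaCl→Na2SO4 ratio 2:1 ⇒ n(Na2SO4) = 7.8612 mol.
Mass of Na2SO4 = 7.8612 × 142.04 = 1116.6 g.

1117 g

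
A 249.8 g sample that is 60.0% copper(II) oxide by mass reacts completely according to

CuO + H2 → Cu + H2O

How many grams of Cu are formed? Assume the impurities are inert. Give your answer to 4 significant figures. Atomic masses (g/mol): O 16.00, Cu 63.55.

119.7 g

Mass of pure CuO = 249.8 g × 0.600 = 149.88 g.
M(CuO) = 63.55 + 16.00 = 79.55 g/mol.
M(Cu) = 63.55 g/mol.
n(CuO) = 149.88 g / 79.55 g/mol = 1.8841 mol.
From the equation the CuO:Cu mole ratio is 1:1, so n(Cu) = 1.8841 × 1/1 = 1.8841 mol.
Mass of Cu = 1.8841 mol × 63.55 g/mol = 119.73 g.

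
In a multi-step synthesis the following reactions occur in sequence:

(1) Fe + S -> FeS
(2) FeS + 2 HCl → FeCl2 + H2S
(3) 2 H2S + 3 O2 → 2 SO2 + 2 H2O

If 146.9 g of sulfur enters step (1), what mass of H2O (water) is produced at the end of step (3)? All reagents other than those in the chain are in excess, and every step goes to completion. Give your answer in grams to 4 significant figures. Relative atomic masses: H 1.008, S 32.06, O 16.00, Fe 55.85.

82.55 g

M(S) = 32.06 g/mol.
M(H2O) = 2(1.008) + 16.00 = 18.016 g/mol.
n(S) = 146.9 / 32.06 = 4.5820 mol.
Reaction (1): S→FeS ratio 1:1 ⇒ n(FeS) = 4.5820 mol.
Reaction (2): FeS→H2S ratio 1:1 ⇒ n(H2S) = 4.5820 mol.
Reaction (3): H2S→H2O ratio 2:2 ⇒ n(H2O) = 4.5820 mol.
Mass of H2O = 4.5820 × 18.016 = 82.550 g.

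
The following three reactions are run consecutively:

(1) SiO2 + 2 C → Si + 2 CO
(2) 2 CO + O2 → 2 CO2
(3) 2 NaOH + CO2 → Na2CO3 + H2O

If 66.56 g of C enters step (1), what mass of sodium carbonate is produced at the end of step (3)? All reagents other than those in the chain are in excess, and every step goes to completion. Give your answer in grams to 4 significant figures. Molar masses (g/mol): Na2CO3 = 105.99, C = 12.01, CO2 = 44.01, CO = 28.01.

n(C) = 66.56 / 12.01 = 5.5420 mol.
Reaction (1): C→CO ratio 2:2 ⇒ n(CO) = 5.5420 mol.
Reaction (2): CO→CO2 ratio 2:2 ⇒ n(CO2) = 5.5420 mol.
Reaction (3): CO2→Na2CO3 ratio 1:1 ⇒ n(Na2CO3) = 5.5420 mol.
Mass of Na2CO3 = 5.5420 × 105.99 = 587.40 g.

587.4 g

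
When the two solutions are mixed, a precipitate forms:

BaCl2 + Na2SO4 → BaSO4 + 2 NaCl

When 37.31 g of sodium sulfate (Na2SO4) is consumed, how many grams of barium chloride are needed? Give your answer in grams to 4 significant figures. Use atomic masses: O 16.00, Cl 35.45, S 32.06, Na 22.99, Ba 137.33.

M(Na2SO4) = 2(22.99) + 32.06 + 4(16.00) = 142.04 g/mol.
M(BaCl2) = 137.33 + 2(35.45) = 208.23 g/mol.
n(Na2SO4) = 37.310 g / 142.04 g/mol = 0.26267 mol.
From the equation the Na2SO4:BaCl2 mole ratio is 1:1, so n(BaCl2) = 0.26267 × 1/1 = 0.26267 mol.
Mass of BaCl2 = 0.26267 mol × 208.23 g/mol = 54.696 g.

54.70 g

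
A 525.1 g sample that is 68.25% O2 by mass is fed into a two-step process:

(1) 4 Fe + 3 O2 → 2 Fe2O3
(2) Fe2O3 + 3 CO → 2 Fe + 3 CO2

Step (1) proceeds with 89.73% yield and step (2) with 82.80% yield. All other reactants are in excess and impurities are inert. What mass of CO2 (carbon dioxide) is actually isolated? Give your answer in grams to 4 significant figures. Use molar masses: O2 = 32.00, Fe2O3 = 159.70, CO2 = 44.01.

Pure O2 = 525.1 × 0.6825 = 358.38 g.
n(O2) = 358.38 / 32.00 = 11.199 mol.
Step 1 (O2:Fe2O3 = 3:2): theoretical n(Fe2O3) = 7.4663 mol; at 89.73% yield, n(Fe2O3) = 6.6995 mol.
Step 2 (Fe2O3:CO2 = 1:3): theoretical n(CO2) = 20.098 mol, so theoretical mass = 20.098 × 44.01 = 884.53 g.
At 82.80% yield, actual mass of CO2 = 884.53 × 0.8280 = 732.39 g.

732.4 g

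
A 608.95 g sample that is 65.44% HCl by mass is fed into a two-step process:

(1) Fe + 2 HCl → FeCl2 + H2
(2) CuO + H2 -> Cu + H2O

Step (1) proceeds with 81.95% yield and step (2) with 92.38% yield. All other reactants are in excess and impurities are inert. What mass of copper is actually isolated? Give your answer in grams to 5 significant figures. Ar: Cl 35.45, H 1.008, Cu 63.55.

Pure HCl = 608.95 × 0.6544 = 398.497 g.
M(HCl) = 1.008 + 35.45 = 36.458 g/mol.
M(Cu) = 63.55 g/mol.
n(HCl) = 398.497 / 36.458 = 10.9303 mol.
Step 1 (HCl:H2 = 2:1): theoretical n(H2) = 5.46515 mol; at 81.95% yield, n(H2) = 4.47869 mol.
Step 2 (H2:Cu = 1:1): theoretical n(Cu) = 4.47869 mol, so theoretical mass = 4.47869 × 63.55 = 284.621 g.
At 92.38% yield, actual mass of Cu = 284.621 × 0.9238 = 262.933 g.

262.93 g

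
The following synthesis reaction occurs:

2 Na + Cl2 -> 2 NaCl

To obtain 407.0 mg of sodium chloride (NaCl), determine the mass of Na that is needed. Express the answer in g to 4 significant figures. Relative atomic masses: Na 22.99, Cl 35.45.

0.1601 g

M(NaCl) = 22.99 + 35.45 = 58.44 g/mol.
M(Na) = 22.99 g/mol.
Convert: 407.0 mg = 0.40700 g.
n(NaCl) = 0.40700 g / 58.44 g/mol = 0.0069644 mol.
From the equation the NaCl:Na mole ratio is 2:2, so n(Na) = 0.0069644 × 2/2 = 0.0069644 mol.
Mass of Na = 0.0069644 mol × 22.99 g/mol = 0.16011 g.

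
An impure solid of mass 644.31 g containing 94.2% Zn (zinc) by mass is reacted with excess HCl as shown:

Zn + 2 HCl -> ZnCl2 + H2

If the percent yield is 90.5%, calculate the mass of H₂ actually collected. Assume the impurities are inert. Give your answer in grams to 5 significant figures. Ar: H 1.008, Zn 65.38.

16.937 g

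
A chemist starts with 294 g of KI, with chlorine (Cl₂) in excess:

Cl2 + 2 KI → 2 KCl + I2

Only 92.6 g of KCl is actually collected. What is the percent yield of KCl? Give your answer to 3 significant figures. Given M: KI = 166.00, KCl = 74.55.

n(KI) = 294.0 g / 166.00 g/mol = 1.771 mol.
From the equation the KI:KCl mole ratio is 2:2, so n(KCl) = 1.771 × 2/2 = 1.771 mol.
Mass of KCl = 1.771 mol × 74.55 g/mol = 132.0 g.
This is the theoretical yield. Percent yield = 92.6 g / 132.0 g × 100% = 70.13%.

70.1 %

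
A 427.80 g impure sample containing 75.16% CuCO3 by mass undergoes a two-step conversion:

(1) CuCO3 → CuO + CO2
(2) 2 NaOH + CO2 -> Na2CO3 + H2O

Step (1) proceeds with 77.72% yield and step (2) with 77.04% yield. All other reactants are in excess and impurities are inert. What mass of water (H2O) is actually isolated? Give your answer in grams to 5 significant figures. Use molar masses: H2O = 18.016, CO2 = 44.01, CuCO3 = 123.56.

Pure CuCO3 = 427.80 × 0.7516 = 321.534 g.
n(CuCO3) = 321.534 / 123.56 = 2.60225 mol.
Step 1 (CuCO3:CO2 = 1:1): theoretical n(CO2) = 2.60225 mol; at 77.72% yield, n(CO2) = 2.02247 mol.
Step 2 (CO2:H2O = 1:1): theoretical n(H2O) = 2.02247 mol, so theoretical mass = 2.02247 × 18.016 = 36.4368 g.
At 77.04% yield, actual mass of H2O = 36.4368 × 0.7704 = 28.0709 g.

28.071 g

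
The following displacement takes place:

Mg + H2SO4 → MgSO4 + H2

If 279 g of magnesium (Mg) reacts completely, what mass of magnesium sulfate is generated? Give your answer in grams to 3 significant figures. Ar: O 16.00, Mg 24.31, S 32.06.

1380 g

M(Mg) = 24.31 g/mol.
M(MgSO4) = 24.31 + 32.06 + 4(16.00) = 120.37 g/mol.
n(Mg) = 279.0 g / 24.31 g/mol = 11.48 mol.
From the equation the Mg:MgSO4 mole ratio is 1:1, so n(MgSO4) = 11.48 × 1/1 = 11.48 mol.
Mass of MgSO4 = 11.48 mol × 120.37 g/mol = 1381 g.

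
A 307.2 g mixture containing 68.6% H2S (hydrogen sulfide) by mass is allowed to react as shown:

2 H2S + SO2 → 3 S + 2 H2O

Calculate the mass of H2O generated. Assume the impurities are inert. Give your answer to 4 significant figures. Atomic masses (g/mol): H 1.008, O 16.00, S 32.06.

111.4 g

Mass of pure H2S = 307.2 g × 0.686 = 210.74 g.
M(H2S) = 2(1.008) + 32.06 = 34.076 g/mol.
M(H2O) = 2(1.008) + 16.00 = 18.016 g/mol.
n(H2S) = 210.74 g / 34.076 g/mol = 6.1844 mol.
From the equation the H2S:H2O mole ratio is 2:2, so n(H2O) = 6.1844 × 2/2 = 6.1844 mol.
Mass of H2O = 6.1844 mol × 18.016 g/mol = 111.42 g.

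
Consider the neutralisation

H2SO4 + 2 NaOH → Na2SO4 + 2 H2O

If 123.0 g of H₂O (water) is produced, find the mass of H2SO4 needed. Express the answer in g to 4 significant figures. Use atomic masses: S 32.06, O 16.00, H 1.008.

M(H2O) = 2(1.008) + 16.00 = 18.016 g/mol.
M(H2SO4) = 2(1.008) + 32.06 + 4(16.00) = 98.076 g/mol.
n(H2O) = 123.00 g / 18.016 g/mol = 6.8273 mol.
From the equation the H2O:H2SO4 mole ratio is 2:1, so n(H2SO4) = 6.8273 × 1/2 = 3.4136 mol.
Mass of H2SO4 = 3.4136 mol × 98.076 g/mol = 334.80 g.

334.8 g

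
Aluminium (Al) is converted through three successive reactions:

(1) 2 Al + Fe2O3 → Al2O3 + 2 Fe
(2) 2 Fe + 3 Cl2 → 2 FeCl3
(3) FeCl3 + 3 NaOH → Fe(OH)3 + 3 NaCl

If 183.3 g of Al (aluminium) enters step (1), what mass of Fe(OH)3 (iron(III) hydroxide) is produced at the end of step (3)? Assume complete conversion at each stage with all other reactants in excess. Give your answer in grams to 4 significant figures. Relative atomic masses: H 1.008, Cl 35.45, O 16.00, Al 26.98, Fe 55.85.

M(Al) = 26.98 g/mol.
M(Fe(OH)3) = 55.85 + 3(16.00) + 3(1.008) = 106.874 g/mol.
n(Al) = 183.3 / 26.98 = 6.7939 mol.
Reaction (1): Al→Fe ratio 2:2 ⇒ n(Fe) = 6.7939 mol.
Reaction (2): Fe→FeCl3 ratio 2:2 ⇒ n(FeCl3) = 6.7939 mol.
Reaction (3): FeCl3→Fe(OH)3 ratio 1:1 ⇒ n(Fe(OH)3) = 6.7939 mol.
Mass of Fe(OH)3 = 6.7939 × 106.874 = 726.09 g.

726.1 g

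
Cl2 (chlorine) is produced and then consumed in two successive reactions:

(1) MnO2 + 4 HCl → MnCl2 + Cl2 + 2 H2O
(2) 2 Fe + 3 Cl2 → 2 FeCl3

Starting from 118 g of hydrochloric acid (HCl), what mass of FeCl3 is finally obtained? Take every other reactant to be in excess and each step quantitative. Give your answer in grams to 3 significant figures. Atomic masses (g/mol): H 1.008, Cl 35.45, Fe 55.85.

87.5 g

M(HCl) = 1.008 + 35.45 = 36.458 g/mol.
M(FeCl3) = 55.85 + 3(35.45) = 162.20 g/mol.
n(HCl) = 118.0 / 36.458 = 3.237 mol.
Step 1 gives a 4:1 ratio of HCl to Cl2, so n(Cl2) = 0.8092 mol.
In step 2 the Cl2:FeCl3 ratio is 3:2, so n(FeCl3) = 0.5394 mol.
Mass of FeCl3 = 0.5394 × 162.20 = 87.50 g.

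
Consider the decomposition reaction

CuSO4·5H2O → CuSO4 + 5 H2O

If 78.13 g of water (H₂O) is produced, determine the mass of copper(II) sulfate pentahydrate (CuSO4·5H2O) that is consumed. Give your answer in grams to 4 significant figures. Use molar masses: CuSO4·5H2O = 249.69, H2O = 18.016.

n(H2O) = 78.130 g / 18.016 g/mol = 4.3367 mol.
From the equation the H2O:CuSO4·5H2O mole ratio is 5:1, so n(CuSO4·5H2O) = 4.3367 × 1/5 = 0.86734 mol.
Mass of CuSO4·5H2O = 0.86734 mol × 249.69 g/mol = 216.57 g.

216.6 g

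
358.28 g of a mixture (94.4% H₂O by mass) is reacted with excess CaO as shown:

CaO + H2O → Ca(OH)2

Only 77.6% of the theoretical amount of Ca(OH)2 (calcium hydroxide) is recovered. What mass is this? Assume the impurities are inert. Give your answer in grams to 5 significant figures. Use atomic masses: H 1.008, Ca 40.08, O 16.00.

1079.4 g

Pure H2O available = 358.28 g × 0.944 = 338.216 g.
M(H2O) = 2(1.008) + 16.00 = 18.016 g/mol.
M(Ca(OH)2) = 40.08 + 2(16.00) + 2(1.008) = 74.096 g/mol.
n(H2O) = 338.216 g / 18.016 g/mol = 18.7731 mol.
From the equation the H2O:Ca(OH)2 mole ratio is 1:1, so n(Ca(OH)2) = 18.7731 × 1/1 = 18.7731 mol.
Mass of Ca(OH)2 = 18.7731 mol × 74.096 g/mol = 1391.01 g.
Actual mass collected = 1391.01 g × 0.776 = 1079.43 g.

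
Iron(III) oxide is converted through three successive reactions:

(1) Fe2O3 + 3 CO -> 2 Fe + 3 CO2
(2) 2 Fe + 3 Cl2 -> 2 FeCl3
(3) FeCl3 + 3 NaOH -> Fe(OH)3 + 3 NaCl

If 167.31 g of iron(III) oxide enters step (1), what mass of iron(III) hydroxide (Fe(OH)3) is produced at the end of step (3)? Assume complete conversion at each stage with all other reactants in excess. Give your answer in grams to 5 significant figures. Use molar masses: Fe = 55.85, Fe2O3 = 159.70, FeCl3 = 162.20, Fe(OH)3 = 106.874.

223.93 g

n(Fe2O3) = 167.31 / 159.70 = 1.04765 mol.
Reaction (1): Fe2O3→Fe ratio 1:2 ⇒ n(Fe) = 2.09530 mol.
Reaction (2): Fe→FeCl3 ratio 2:2 ⇒ n(FeCl3) = 2.09530 mol.
Reaction (3): FeCl3→Fe(OH)3 ratio 1:1 ⇒ n(Fe(OH)3) = 2.09530 mol.
Mass of Fe(OH)3 = 2.09530 × 106.874 = 223.933 g.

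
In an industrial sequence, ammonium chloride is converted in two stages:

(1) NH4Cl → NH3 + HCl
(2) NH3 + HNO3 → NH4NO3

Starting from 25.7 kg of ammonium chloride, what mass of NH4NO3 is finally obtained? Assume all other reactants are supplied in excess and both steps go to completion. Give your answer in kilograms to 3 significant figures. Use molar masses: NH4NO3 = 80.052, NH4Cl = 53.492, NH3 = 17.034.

38.5 kg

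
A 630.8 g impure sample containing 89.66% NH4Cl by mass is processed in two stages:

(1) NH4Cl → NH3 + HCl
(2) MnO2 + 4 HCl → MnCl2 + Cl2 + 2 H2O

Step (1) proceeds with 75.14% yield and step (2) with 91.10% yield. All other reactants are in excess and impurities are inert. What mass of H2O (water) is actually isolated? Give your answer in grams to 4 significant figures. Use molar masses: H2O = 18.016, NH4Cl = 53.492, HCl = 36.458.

Pure NH4Cl = 630.8 × 0.8966 = 565.58 g.
n(NH4Cl) = 565.58 / 53.492 = 10.573 mol.
Step 1 (NH4Cl:HCl = 1:1): theoretical n(HCl) = 10.573 mol; at 75.14% yield, n(HCl) = 7.9446 mol.
Step 2 (HCl:H2O = 4:2): theoretical n(H2O) = 3.9723 mol, so theoretical mass = 3.9723 × 18.016 = 71.565 g.
At 91.10% yield, actual mass of H2O = 71.565 × 0.9110 = 65.196 g.

65.20 g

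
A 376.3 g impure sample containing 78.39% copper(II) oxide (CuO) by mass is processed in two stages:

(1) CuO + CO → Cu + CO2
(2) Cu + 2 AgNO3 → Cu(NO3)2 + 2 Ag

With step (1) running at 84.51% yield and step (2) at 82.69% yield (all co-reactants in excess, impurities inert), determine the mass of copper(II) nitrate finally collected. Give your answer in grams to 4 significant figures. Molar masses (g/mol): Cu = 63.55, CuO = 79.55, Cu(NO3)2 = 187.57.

486.0 g

Pure CuO = 376.3 × 0.7839 = 294.98 g.
n(CuO) = 294.98 / 79.55 = 3.7081 mol.
Step 1 (CuO:Cu = 1:1): theoretical n(Cu) = 3.7081 mol; at 84.51% yield, n(Cu) = 3.1337 mol.
Step 2 (Cu:Cu(NO3)2 = 1:1): theoretical n(Cu(NO3)2) = 3.1337 mol, so theoretical mass = 3.1337 × 187.57 = 587.80 g.
At 82.69% yield, actual mass of Cu(NO3)2 = 587.80 × 0.8269 = 486.05 g.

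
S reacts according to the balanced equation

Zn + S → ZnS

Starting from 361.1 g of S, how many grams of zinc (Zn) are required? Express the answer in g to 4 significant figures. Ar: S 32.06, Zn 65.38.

M(S) = 32.06 g/mol.
M(Zn) = 65.38 g/mol.
n(S) = 361.10 g / 32.06 g/mol = 11.263 mol.
From the equation the S:Zn mole ratio is 1:1, so n(Zn) = 11.263 × 1/1 = 11.263 mol.
Mass of Zn = 11.263 mol × 65.38 g/mol = 736.39 g.

736.4 g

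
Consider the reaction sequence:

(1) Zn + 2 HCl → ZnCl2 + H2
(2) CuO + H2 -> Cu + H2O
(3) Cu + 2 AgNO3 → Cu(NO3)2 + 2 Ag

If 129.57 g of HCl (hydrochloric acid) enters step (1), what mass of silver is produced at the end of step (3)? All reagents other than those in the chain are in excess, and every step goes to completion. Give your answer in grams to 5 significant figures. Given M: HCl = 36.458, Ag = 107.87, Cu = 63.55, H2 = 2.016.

383.36 g

n(HCl) = 129.57 / 36.458 = 3.55395 mol.
Reaction (1): HCl→H2 ratio 2:1 ⇒ n(H2) = 1.77698 mol.
Reaction (2): H2→Cu ratio 1:1 ⇒ n(Cu) = 1.77698 mol.
Reaction (3): Cu→Ag ratio 1:2 ⇒ n(Ag) = 3.55395 mol.
Mass of Ag = 3.55395 × 107.87 = 383.365 g.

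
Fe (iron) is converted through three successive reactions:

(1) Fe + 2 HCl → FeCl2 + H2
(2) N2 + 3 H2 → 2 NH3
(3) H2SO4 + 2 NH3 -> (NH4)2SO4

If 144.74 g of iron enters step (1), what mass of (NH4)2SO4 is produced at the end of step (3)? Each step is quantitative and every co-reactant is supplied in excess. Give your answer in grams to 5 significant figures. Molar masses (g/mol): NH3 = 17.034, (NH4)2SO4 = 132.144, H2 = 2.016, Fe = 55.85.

n(Fe) = 144.74 / 55.85 = 2.59158 mol.
Reaction (1): Fe→H2 ratio 1:1 ⇒ n(H2) = 2.59158 mol.
Reaction (2): H2→NH3 ratio 3:2 ⇒ n(NH3) = 1.72772 mol.
Reaction (3): NH3→(NH4)2SO4 ratio 2:1 ⇒ n((NH4)2SO4) = 0.863862 mol.
Mass of (NH4)2SO4 = 0.863862 × 132.144 = 114.154 g.

114.15 g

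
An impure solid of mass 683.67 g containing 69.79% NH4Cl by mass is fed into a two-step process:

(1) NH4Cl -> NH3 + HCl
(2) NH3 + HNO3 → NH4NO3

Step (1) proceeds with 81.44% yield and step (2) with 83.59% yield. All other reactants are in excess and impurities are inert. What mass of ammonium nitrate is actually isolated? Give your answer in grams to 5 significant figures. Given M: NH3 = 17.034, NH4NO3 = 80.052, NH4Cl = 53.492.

Pure NH4Cl = 683.67 × 0.6979 = 477.133 g.
n(NH4Cl) = 477.133 / 53.492 = 8.91971 mol.
Step 1 (NH4Cl:NH3 = 1:1): theoretical n(NH3) = 8.91971 mol; at 81.44% yield, n(NH3) = 7.26421 mol.
Step 2 (NH3:NH4NO3 = 1:1): theoretical n(NH4NO3) = 7.26421 mol, so theoretical mass = 7.26421 × 80.052 = 581.515 g.
At 83.59% yield, actual mass of NH4NO3 = 581.515 × 0.8359 = 486.088 g.

486.09 g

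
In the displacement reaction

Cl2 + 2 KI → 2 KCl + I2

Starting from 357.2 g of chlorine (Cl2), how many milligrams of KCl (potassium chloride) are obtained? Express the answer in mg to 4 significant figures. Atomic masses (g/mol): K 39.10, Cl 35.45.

751200 mg

M(Cl2) = 2(35.45) = 70.90 g/mol.
M(KCl) = 39.10 + 35.45 = 74.55 g/mol.
n(Cl2) = 357.20 g / 70.90 g/mol = 5.0381 mol.
From the equation the Cl2:KCl mole ratio is 1:2, so n(KCl) = 5.0381 × 2/1 = 10.076 mol.
Mass of KCl = 10.076 mol × 74.55 g/mol = 751.18 g.
Converting to mg: 751.18 g = 751200 mg.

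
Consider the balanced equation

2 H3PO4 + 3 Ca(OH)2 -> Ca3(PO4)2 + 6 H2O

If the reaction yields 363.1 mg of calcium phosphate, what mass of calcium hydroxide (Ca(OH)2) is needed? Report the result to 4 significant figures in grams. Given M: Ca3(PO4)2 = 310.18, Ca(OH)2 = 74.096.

0.2602 g

Convert: 363.1 mg = 0.36310 g.
n(Ca3(PO4)2) = 0.36310 g / 310.18 g/mol = 0.0011706 mol.
From the equation the Ca3(PO4)2:Ca(OH)2 mole ratio is 1:3, so n(Ca(OH)2) = 0.0011706 × 3/1 = 0.0035118 mol.
Mass of Ca(OH)2 = 0.0035118 mol × 74.096 g/mol = 0.26021 g.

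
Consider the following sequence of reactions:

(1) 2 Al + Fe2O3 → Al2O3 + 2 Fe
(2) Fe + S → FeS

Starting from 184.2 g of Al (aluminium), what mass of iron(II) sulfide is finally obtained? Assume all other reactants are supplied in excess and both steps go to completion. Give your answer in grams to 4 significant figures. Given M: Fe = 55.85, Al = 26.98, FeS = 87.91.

600.2 g

n(Al) = 184.20 / 26.98 = 6.8273 mol.
Step 1 gives a 2:2 ratio of Al to Fe, so n(Fe) = 6.8273 mol.
In step 2 the Fe:FeS ratio is 1:1, so n(FeS) = 6.8273 mol.
Mass of FeS = 6.8273 × 87.91 = 600.19 g.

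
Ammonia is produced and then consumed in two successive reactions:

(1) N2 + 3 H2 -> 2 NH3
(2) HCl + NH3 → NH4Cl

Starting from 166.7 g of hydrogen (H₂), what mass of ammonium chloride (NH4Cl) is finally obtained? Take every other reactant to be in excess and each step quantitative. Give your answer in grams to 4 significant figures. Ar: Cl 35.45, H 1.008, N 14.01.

2949 g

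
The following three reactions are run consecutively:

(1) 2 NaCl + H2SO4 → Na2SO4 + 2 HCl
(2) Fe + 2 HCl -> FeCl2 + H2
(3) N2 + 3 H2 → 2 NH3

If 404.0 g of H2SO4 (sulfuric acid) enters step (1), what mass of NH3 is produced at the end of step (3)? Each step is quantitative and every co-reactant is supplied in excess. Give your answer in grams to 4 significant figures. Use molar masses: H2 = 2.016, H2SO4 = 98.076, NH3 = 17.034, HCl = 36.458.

46.78 g

n(H2SO4) = 404.0 / 98.076 = 4.1193 mol.
Reaction (1): H2SO4→HCl ratio 1:2 ⇒ n(HCl) = 8.2385 mol.
Reaction (2): HCl→H2 ratio 2:1 ⇒ n(H2) = 4.1193 mol.
Reaction (3): H2→NH3 ratio 3:2 ⇒ n(NH3) = 2.7462 mol.
Mass of NH3 = 2.7462 × 17.034 = 46.778 g.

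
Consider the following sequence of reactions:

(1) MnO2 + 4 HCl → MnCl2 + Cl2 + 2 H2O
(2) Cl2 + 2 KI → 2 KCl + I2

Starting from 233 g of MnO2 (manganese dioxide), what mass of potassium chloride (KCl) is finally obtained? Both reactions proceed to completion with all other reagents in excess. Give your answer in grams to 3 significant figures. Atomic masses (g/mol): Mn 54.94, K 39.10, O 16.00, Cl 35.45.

M(MnO2) = 54.94 + 2(16.00) = 86.94 g/mol.
M(KCl) = 39.10 + 35.45 = 74.55 g/mol.
n(MnO2) = 233.0 / 86.94 = 2.680 mol.
Step 1 gives a 1:1 ratio of MnO2 to Cl2, so n(Cl2) = 2.680 mol.
In step 2 the Cl2:KCl ratio is 1:2, so n(KCl) = 5.360 mol.
Mass of KCl = 5.360 × 74.55 = 399.6 g.

400 g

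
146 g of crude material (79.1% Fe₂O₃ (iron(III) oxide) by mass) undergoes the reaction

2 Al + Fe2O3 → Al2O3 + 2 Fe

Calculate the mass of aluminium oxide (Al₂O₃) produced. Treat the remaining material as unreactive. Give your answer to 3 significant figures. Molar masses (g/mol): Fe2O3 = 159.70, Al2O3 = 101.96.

73.7 g

Mass of pure Fe2O3 = 146 g × 0.791 = 115.5 g.
n(Fe2O3) = 115.5 g / 159.70 g/mol = 0.7231 mol.
From the equation the Fe2O3:Al2O3 mole ratio is 1:1, so n(Al2O3) = 0.7231 × 1/1 = 0.7231 mol.
Mass of Al2O3 = 0.7231 mol × 101.96 g/mol = 73.73 g.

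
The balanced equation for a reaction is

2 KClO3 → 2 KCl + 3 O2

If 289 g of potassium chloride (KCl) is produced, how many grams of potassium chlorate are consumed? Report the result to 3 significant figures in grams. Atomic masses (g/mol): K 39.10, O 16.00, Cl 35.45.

475 g

M(KCl) = 39.10 + 35.45 = 74.55 g/mol.
M(KClO3) = 39.10 + 35.45 + 3(16.00) = 122.55 g/mol.
n(KCl) = 289.0 g / 74.55 g/mol = 3.877 mol.
From the equation the KCl:KClO3 mole ratio is 2:2, so n(KClO3) = 3.877 × 2/2 = 3.877 mol.
Mass of KClO3 = 3.877 mol × 122.55 g/mol = 475.1 g.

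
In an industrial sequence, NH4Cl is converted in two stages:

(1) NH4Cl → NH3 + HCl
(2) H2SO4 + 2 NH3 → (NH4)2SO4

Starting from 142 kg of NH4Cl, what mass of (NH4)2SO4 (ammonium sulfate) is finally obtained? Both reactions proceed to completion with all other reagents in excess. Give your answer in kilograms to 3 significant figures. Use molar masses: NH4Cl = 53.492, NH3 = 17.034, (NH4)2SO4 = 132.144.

175 kg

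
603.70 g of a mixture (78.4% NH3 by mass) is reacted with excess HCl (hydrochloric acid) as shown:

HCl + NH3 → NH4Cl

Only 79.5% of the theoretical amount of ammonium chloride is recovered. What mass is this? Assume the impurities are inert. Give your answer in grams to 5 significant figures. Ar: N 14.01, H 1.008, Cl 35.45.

Pure NH3 available = 603.70 g × 0.784 = 473.301 g.
M(NH3) = 14.01 + 3(1.008) = 17.034 g/mol.
M(NH4Cl) = 14.01 + 4(1.008) + 35.45 = 53.492 g/mol.
n(NH3) = 473.301 g / 17.034 g/mol = 27.7857 mol.
From the equation the NH3:NH4Cl mole ratio is 1:1, so n(NH4Cl) = 27.7857 × 1/1 = 27.7857 mol.
Mass of NH4Cl = 27.7857 mol × 53.492 g/mol = 1486.31 g.
Actual mass collected = 1486.31 g × 0.795 = 1181.62 g.

1181.6 g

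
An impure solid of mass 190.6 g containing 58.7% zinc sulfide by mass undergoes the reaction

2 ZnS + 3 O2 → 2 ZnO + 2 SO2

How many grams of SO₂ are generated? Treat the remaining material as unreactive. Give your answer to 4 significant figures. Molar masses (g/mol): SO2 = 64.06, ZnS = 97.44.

Mass of pure ZnS = 190.6 g × 0.587 = 111.88 g.
n(ZnS) = 111.88 g / 97.44 g/mol = 1.1482 mol.
From the equation the ZnS:SO2 mole ratio is 2:2, so n(SO2) = 1.1482 × 2/2 = 1.1482 mol.
Mass of SO2 = 1.1482 mol × 64.06 g/mol = 73.555 g.

73.55 g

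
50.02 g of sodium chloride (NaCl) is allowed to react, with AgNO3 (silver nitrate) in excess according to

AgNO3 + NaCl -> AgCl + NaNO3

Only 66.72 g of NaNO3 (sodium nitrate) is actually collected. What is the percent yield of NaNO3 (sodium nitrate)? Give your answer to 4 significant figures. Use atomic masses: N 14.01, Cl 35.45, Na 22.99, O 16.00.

91.71 %

M(NaCl) = 22.99 + 35.45 = 58.44 g/mol.
M(NaNO3) = 22.99 + 14.01 + 3(16.00) = 85.00 g/mol.
n(NaCl) = 50.020 g / 58.44 g/mol = 0.85592 mol.
From the equation the NaCl:NaNO3 mole ratio is 1:1, so n(NaNO3) = 0.85592 × 1/1 = 0.85592 mol.
Mass of NaNO3 = 0.85592 mol × 85.00 g/mol = 72.753 g.
This is the theoretical yield. Percent yield = 66.72 g / 72.753 g × 100% = 91.707%.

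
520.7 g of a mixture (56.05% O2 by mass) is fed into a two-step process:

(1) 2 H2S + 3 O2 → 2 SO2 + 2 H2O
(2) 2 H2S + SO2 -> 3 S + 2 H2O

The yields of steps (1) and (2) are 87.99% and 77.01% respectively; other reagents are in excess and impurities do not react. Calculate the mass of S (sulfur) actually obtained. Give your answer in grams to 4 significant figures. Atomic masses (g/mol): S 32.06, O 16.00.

Pure O2 = 520.7 × 0.5605 = 291.85 g.
M(O2) = 2(16.00) = 32.00 g/mol.
M(S) = 32.06 g/mol.
n(O2) = 291.85 / 32.00 = 9.1204 mol.
Step 1 (O2:SO2 = 3:2): theoretical n(SO2) = 6.0803 mol; at 87.99% yield, n(SO2) = 5.3500 mol.
Step 2 (SO2:S = 1:3): theoretical n(S) = 16.050 mol, so theoretical mass = 16.050 × 32.06 = 514.56 g.
At 77.01% yield, actual mass of S = 514.56 × 0.7701 = 396.27 g.

396.3 g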